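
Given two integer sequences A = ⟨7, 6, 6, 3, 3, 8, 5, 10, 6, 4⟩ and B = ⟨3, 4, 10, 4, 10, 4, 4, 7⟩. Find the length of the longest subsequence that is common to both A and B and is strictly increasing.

A longest common strictly increasing subsequence is 3, 4 (length 2); it appears in order in both A and B, and no longer such subsequence exists.

2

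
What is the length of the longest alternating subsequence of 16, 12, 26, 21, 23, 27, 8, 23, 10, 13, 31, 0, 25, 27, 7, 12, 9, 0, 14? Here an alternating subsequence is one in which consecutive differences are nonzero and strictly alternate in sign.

Track the best alternating length ending on an up-step vs a down-step at each position: up/down = 1/1, 1/2, 3/1, 3/4, 5/4, 5/1, 1/6, 7/6, 7/8, 9/8, 9/1, 1/10, 11/10, 11/10, 11/12, 13/12, 13/14, 1/14, 15/12.
The maximum over both is 15; one such subsequence is 16, 12, 26, 21, 23, 8, 23, 10, 13, 0, 25, 7, 12, 9, 14.

15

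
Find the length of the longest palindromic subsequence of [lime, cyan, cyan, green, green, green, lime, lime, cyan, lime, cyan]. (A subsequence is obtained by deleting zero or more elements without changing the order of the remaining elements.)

One longest palindromic subsequence is cyan cyan green green green cyan cyan (positions 2,3,4,5,6,9,11); it reads the same forward and backward, and the interval DP gives dp[1][11] = 7.

7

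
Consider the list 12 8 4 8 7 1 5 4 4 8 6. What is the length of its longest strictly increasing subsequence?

3

Let dp[i] be the longest increasing subsequence ending at position i. Then dp = [1, 1, 1, 2, 2, 1, 2, 2, 2, 3, 3].
The maximum is 3; one witness is 4, 7, 8 at positions 3,5,10.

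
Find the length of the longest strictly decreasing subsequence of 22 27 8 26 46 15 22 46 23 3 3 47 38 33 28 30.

Scanning left to right, the best length ending at each element is: 22→1, 27→1, 8→2, 26→2, 46→1, 15→3, 22→3, 46→1, 23→3, 3→4, 3→4, 47→1, 38→2, 33→3, 28→4, 30→4.
So the longest decreasing subsequence has length 4, e.g. 27, 26, 15, 3.

4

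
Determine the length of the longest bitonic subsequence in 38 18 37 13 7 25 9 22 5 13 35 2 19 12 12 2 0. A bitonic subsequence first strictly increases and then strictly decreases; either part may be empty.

8

Let inc[i] be the LIS ending at i and dec[i] the longest strictly decreasing subsequence starting at i. inc = [1, 1, 2, 1, 1, 2, 2, 3, 1, 3, 4, 1, 4, 3, 3, 1, 1], dec = [8, 6, 7, 5, 4, 6, 4, 5, 3, 4, 5, 2, 4, 3, 3, 2, 1].
max_i inc[i]+dec[i]−1 = 8, with one witness 38, 37, 25, 22, 19, 12, 2, 0.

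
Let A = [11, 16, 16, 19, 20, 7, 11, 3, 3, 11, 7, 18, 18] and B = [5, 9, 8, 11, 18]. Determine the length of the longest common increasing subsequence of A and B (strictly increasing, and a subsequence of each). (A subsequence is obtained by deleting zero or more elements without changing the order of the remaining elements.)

2

A longest common strictly increasing subsequence is 11, 18 (length 2); it appears in order in both A and B, and no longer such subsequence exists.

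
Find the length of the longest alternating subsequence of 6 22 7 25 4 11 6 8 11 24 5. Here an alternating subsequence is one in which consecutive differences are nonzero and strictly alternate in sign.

Track the best alternating length ending on an up-step vs a down-step at each position: up/down = 1/1, 2/1, 2/3, 4/1, 1/5, 6/5, 6/7, 8/7, 8/5, 8/5, 6/9.
The maximum over both is 9; one such subsequence is 6, 22, 7, 25, 4, 11, 6, 8, 5.

9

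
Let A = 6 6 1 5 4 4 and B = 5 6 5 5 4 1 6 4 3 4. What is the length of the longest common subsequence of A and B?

4

A longest common subsequence is 6, 6, 4, 4 (length 4); the LCS DP confirms no longer common subsequence exists.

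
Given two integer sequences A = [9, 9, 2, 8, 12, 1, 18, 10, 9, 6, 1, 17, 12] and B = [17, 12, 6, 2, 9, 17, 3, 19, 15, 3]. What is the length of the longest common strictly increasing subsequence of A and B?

3

For each value that appears in both, track the longest common increasing run ending there.
The best achievable length is 3; one witness is 2, 9, 17 (A-positions 3,9,12, B-positions 4,5,6).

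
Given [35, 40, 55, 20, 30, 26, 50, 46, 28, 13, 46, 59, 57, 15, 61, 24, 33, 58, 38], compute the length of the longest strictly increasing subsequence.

6

One longest increasing subsequence is 20, 26, 28, 46, 59, 61 (positions 4,6,9,11,12,15), of length 6; no longer one exists.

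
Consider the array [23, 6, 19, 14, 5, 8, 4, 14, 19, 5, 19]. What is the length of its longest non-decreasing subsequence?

5

Let dp[i] be the longest non-decreasing subsequence ending at position i. Then dp = [1, 1, 2, 2, 1, 2, 1, 3, 4, 2, 5].
The maximum is 5; one witness is 6, 14, 14, 19, 19 at positions 2,4,8,9,11.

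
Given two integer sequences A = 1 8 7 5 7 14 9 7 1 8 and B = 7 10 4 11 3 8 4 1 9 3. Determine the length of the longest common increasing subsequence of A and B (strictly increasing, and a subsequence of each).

2

A longest common strictly increasing subsequence is 7, 8 (length 2); it appears in order in both A and B, and no longer such subsequence exists.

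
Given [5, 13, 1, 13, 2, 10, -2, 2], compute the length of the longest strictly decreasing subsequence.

Let dp[i] be the longest decreasing subsequence ending at position i. Then dp = [1, 1, 2, 1, 2, 2, 3, 3].
The maximum is 3; one witness is 5, 1, -2 at positions 1,3,7.

3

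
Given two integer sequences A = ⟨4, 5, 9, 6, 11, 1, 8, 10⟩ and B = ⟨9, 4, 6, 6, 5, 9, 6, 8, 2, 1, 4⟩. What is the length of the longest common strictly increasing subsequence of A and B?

A longest common strictly increasing subsequence is 4, 5, 6, 8 (length 4); it appears in order in both A and B, and no longer such subsequence exists.

4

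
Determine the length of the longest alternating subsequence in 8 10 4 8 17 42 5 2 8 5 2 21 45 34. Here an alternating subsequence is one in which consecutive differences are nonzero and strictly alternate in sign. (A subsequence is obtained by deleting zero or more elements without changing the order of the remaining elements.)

Track the best alternating length ending on an up-step vs a down-step at each position: up/down = 1/1, 2/1, 1/3, 4/3, 4/1, 4/1, 4/5, 1/5, 6/5, 6/7, 1/7, 8/5, 8/1, 8/9.
The maximum over both is 9; one such subsequence is 8, 10, 4, 8, 5, 8, 5, 45, 34.

9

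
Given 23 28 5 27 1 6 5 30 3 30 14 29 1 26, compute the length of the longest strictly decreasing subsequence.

Let dp[i] be the longest decreasing subsequence ending at position i. Then dp = [1, 1, 2, 2, 3, 3, 4, 1, 5, 1, 3, 2, 6, 3].
The maximum is 6; one witness is 28, 27, 6, 5, 3, 1 at positions 2,4,6,7,9,13.

6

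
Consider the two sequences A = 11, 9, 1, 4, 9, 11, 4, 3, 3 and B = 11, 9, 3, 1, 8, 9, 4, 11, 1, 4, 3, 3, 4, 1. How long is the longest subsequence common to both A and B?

Backtracking the LCS table gives one alignment: 11 (A1,B1) → 9 (A2,B2) → 1 (A3,B4) → 4 (A4,B7) → 11 (A6,B8) → 4 (A7,B10) → 3 (A8,B11) → 3 (A9,B12).
So the longest common subsequence has length 8.

8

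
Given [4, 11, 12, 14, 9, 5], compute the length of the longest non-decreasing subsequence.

4

Scanning left to right, the best length ending at each element is: 4→1, 11→2, 12→3, 14→4, 9→2, 5→2.
So the longest non-decreasing subsequence has length 4, e.g. 4, 11, 12, 14.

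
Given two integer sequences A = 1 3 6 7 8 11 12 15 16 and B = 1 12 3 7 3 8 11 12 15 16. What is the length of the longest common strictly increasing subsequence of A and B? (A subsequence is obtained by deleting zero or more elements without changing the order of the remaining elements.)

8

For each value that appears in both, track the longest common increasing run ending there.
The best achievable length is 8; one witness is 1, 3, 7, 8, 11, 12, 15, 16 (A-positions 1,2,4,5,6,7,8,9, B-positions 1,3,4,6,7,8,9,10).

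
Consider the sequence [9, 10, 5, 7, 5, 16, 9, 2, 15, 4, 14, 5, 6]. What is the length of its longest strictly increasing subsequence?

4

One longest increasing subsequence is 5, 7, 9, 15 (positions 3,4,7,9), of length 4; no longer one exists.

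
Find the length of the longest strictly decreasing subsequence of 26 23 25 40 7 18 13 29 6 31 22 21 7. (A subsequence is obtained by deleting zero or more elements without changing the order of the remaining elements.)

5

One longest decreasing subsequence is 26, 23, 18, 13, 6 (positions 1,2,6,7,9), of length 5; no longer one exists.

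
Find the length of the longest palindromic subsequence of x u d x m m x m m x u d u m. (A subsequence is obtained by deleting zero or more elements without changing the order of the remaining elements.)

11

Using dp[i][j] = 2 + dp[i+1][j−1] if the ends match, else max(dp[i+1][j], dp[i][j−1]):
dp[1][14] = 11. A witness is udxmmxmmxdu at positions 2,3,4,5,6,7,8,9,10,12,13.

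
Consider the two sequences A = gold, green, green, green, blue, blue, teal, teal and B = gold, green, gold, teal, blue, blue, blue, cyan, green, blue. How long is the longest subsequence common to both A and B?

Backtracking the LCS table gives one alignment: gold (A1,B1) → green (A2,B2) → green (A4,B9) → blue (A6,B10).
So the longest common subsequence has length 4.

4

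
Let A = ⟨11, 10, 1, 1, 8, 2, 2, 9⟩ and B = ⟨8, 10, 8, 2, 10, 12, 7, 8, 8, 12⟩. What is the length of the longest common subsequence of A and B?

3

Backtracking the LCS table gives one alignment: 10 (A2,B2) → 8 (A5,B3) → 2 (A6,B4).
So the longest common subsequence has length 3.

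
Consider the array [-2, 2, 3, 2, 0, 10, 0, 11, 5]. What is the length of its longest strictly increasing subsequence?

One longest increasing subsequence is -2, 2, 3, 10, 11 (positions 1,2,3,6,8), of length 5; no longer one exists.

5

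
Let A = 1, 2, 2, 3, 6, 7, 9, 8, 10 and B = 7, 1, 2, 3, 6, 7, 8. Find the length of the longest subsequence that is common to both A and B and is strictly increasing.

6

For each value that appears in both, track the longest common increasing run ending there.
The best achievable length is 6; one witness is 1, 2, 3, 6, 7, 8 (A-positions 1,2,4,5,6,8, B-positions 2,3,4,5,6,7).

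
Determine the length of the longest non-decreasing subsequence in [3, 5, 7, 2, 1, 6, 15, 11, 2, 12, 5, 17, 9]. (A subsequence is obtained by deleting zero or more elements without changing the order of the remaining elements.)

Scanning left to right, the best length ending at each element is: 3→1, 5→2, 7→3, 2→1, 1→1, 6→3, 15→4, 11→4, 2→2, 12→5, 5→3, 17→6, 9→4.
So the longest non-decreasing subsequence has length 6, e.g. 3, 5, 7, 11, 12, 17.

6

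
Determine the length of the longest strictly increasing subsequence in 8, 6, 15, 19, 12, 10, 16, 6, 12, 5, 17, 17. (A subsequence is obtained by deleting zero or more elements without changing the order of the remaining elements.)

4

One longest increasing subsequence is 8, 15, 16, 17 (positions 1,3,7,11), of length 4; no longer one exists.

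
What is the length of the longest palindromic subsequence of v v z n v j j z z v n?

6

Using dp[i][j] = 2 + dp[i+1][j−1] if the ends match, else max(dp[i+1][j], dp[i][j−1]):
dp[1][11] = 6. A witness is nvzzvn at positions 4,5,8,9,10,11.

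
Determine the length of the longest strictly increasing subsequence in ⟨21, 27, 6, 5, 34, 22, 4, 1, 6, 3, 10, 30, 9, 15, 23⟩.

5

Scanning left to right, the best length ending at each element is: 21→1, 27→2, 6→1, 5→1, 34→3, 22→2, 4→1, 1→1, 6→2, 3→2, 10→3, 30→4, 9→3, 15→4, 23→5.
So the longest increasing subsequence has length 5, e.g. 5, 6, 10, 15, 23.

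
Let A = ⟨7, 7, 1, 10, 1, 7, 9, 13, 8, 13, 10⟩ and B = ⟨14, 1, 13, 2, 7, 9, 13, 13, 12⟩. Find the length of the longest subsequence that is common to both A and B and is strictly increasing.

For each value that appears in both, track the longest common increasing run ending there.
The best achievable length is 4; one witness is 1, 7, 9, 13 (A-positions 3,6,7,8, B-positions 2,5,6,7).

4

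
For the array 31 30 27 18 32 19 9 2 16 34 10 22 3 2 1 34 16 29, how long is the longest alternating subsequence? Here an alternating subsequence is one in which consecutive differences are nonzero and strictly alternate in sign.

11

Track the best alternating length ending on an up-step vs a down-step at each position: up/down = 1/1, 1/2, 1/2, 1/2, 3/1, 3/4, 1/4, 1/4, 5/4, 5/1, 5/6, 7/6, 5/8, 1/8, 1/8, 9/1, 9/10, 11/10.
The maximum over both is 11; one such subsequence is 31, 30, 32, 9, 16, 10, 22, 3, 34, 16, 29.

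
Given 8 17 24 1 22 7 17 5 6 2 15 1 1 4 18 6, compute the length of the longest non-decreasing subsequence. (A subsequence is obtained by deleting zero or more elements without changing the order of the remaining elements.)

Scanning left to right, the best length ending at each element is: 8→1, 17→2, 24→3, 1→1, 22→3, 7→2, 17→3, 5→2, 6→3, 2→2, 15→4, 1→2, 1→3, 4→4, 18→5, 6→5.
So the longest non-decreasing subsequence has length 5, e.g. 1, 5, 6, 15, 18.

5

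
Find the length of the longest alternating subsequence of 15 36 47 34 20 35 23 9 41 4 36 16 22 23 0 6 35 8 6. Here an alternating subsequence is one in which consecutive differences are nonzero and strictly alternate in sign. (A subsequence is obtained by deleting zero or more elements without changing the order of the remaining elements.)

A longest alternating subsequence is 15, 36, 34, 35, 23, 41, 4, 36, 16, 22, 0, 35, 8 (positions 1,2,4,6,7,9,10,11,12,13,15,17,18); its 12 consecutive differences strictly alternate in sign, and length 13 is optimal.

13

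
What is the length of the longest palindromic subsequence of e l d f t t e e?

Using dp[i][j] = 2 + dp[i+1][j−1] if the ends match, else max(dp[i+1][j], dp[i][j−1]):
dp[1][8] = 4. A witness is ette at positions 1,5,6,8.

4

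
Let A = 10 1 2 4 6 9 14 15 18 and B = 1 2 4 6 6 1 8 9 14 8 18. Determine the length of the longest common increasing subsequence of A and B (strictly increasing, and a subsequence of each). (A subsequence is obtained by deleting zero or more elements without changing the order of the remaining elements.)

7

A longest common strictly increasing subsequence is 1, 2, 4, 6, 9, 14, 18 (length 7); it appears in order in both A and B, and no longer such subsequence exists.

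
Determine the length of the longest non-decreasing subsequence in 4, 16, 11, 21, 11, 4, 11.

4

Let dp[i] be the longest non-decreasing subsequence ending at position i. Then dp = [1, 2, 2, 3, 3, 2, 4].
The maximum is 4; one witness is 4, 11, 11, 11 at positions 1,3,5,7.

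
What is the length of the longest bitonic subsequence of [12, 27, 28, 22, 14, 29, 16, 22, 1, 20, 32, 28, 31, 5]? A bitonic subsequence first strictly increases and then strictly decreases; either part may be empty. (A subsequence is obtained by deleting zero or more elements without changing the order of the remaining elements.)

7

Let inc[i] be the LIS ending at i and dec[i] the longest strictly decreasing subsequence starting at i. inc = [1, 2, 3, 2, 2, 4, 3, 4, 1, 4, 5, 5, 6, 2], dec = [2, 4, 4, 3, 2, 4, 2, 3, 1, 2, 3, 2, 2, 1].
max_i inc[i]+dec[i]−1 = 7, with one witness 12, 27, 28, 29, 22, 20, 5.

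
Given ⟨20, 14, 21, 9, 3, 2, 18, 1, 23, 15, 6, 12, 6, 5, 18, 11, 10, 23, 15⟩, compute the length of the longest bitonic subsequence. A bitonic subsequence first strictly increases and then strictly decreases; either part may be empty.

7

One longest bitonic subsequence is 20, 21, 18, 15, 12, 11, 10 (positions 1,3,7,10,12,16,17): it rises to 21 then falls. Length 7 is optimal.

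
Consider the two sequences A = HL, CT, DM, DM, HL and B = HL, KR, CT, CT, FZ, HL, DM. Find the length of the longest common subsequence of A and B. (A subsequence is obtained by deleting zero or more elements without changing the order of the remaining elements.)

A longest common subsequence is HL, CT, DM (length 3); the LCS DP confirms no longer common subsequence exists.

3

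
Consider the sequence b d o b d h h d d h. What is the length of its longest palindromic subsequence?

6

One longest palindromic subsequence is ddhhdd (positions 2,5,6,7,8,9); it reads the same forward and backward, and the interval DP gives dp[1][10] = 6.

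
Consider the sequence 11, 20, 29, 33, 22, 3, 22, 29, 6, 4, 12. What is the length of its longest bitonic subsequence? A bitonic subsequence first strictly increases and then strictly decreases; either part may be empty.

Let inc[i] be the LIS ending at i and dec[i] the longest strictly decreasing subsequence starting at i. inc = [1, 2, 3, 4, 3, 1, 3, 4, 2, 2, 3], dec = [3, 3, 4, 4, 3, 1, 3, 3, 2, 1, 1].
max_i inc[i]+dec[i]−1 = 7, with one witness 11, 20, 29, 33, 29, 6, 4.

7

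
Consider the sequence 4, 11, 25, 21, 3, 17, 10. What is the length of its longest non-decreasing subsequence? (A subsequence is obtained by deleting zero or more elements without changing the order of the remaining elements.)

Let dp[i] be the longest non-decreasing subsequence ending at position i. Then dp = [1, 2, 3, 3, 1, 3, 2].
The maximum is 3; one witness is 4, 11, 25 at positions 1,2,3.

3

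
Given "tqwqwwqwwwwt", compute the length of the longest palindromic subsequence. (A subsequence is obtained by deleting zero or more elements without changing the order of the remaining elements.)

9

One longest palindromic subsequence is twwwwwwwt (positions 1,3,5,6,8,9,10,11,12); it reads the same forward and backward, and the interval DP gives dp[1][12] = 9.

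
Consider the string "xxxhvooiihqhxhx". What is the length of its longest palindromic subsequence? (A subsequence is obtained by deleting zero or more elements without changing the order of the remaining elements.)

Using dp[i][j] = 2 + dp[i+1][j−1] if the ends match, else max(dp[i+1][j], dp[i][j−1]):
dp[1][15] = 8. A witness is xxhiihxx at positions 1,3,4,8,9,12,13,15.

8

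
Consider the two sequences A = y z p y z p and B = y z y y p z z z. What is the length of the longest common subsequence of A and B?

4

Backtracking the LCS table gives one alignment: y (A1,B1) → z (A2,B2) → p (A3,B5) → z (A5,B8).
So the longest common subsequence has length 4.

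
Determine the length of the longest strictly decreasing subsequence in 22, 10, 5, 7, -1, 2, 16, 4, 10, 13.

4

Let dp[i] be the longest decreasing subsequence ending at position i. Then dp = [1, 2, 3, 3, 4, 4, 2, 4, 3, 3].
The maximum is 4; one witness is 22, 10, 5, -1 at positions 1,2,3,5.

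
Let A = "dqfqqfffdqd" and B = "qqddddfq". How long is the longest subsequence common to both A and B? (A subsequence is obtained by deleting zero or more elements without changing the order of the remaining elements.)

4

Backtracking the LCS table gives one alignment: q (A2,B1) → q (A4,B2) → f (A8,B7) → q (A10,B8).
So the longest common subsequence has length 4.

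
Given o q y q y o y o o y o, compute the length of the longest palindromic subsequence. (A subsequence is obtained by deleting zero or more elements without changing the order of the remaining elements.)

7

One longest palindromic subsequence is oyoooyo (positions 1,3,6,8,9,10,11); it reads the same forward and backward, and the interval DP gives dp[1][11] = 7.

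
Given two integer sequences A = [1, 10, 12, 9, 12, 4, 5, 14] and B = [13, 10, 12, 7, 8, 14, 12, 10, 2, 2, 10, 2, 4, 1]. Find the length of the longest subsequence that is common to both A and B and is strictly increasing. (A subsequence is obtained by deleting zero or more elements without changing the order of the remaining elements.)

3

For each value that appears in both, track the longest common increasing run ending there.
The best achievable length is 3; one witness is 10, 12, 14 (A-positions 2,3,8, B-positions 2,3,6).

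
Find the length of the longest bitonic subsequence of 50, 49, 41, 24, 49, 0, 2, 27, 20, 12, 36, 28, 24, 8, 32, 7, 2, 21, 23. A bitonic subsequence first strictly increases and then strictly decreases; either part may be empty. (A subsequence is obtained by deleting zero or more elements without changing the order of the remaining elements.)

Let inc[i] be the LIS ending at i and dec[i] the longest strictly decreasing subsequence starting at i. inc = [1, 1, 1, 1, 2, 1, 2, 3, 3, 3, 4, 4, 4, 3, 5, 3, 2, 4, 5], dec = [9, 8, 7, 6, 7, 1, 1, 6, 5, 4, 6, 5, 4, 3, 3, 2, 1, 1, 1].
max_i inc[i]+dec[i]−1 = 9, with one witness 50, 49, 41, 36, 28, 24, 8, 7, 2.

9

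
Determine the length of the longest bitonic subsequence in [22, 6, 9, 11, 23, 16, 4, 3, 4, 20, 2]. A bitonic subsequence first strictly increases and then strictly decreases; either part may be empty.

8

Let inc[i] be the LIS ending at i and dec[i] the longest strictly decreasing subsequence starting at i. inc = [1, 1, 2, 3, 4, 4, 1, 1, 2, 5, 1], dec = [5, 4, 4, 4, 5, 4, 3, 2, 2, 2, 1].
max_i inc[i]+dec[i]−1 = 8, with one witness 6, 9, 11, 23, 16, 4, 3, 2.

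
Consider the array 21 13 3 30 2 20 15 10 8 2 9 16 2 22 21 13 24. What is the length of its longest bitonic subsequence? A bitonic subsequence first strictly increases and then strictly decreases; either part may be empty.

One longest bitonic subsequence is 21, 30, 20, 15, 10, 9, 2 (positions 1,4,6,7,8,11,13): it rises to 30 then falls. Length 7 is optimal.

7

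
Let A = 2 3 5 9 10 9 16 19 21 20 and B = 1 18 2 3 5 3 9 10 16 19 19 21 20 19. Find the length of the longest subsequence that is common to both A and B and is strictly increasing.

8

A longest common strictly increasing subsequence is 2, 3, 5, 9, 10, 16, 19, 21 (length 8); it appears in order in both A and B, and no longer such subsequence exists.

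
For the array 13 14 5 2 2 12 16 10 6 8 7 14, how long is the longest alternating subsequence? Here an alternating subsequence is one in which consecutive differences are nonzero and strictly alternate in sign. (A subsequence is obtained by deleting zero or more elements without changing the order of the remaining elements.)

8

Track the best alternating length ending on an up-step vs a down-step at each position: up/down = 1/1, 2/1, 1/3, 1/3, 1/3, 4/3, 4/1, 4/5, 4/5, 6/5, 6/7, 8/5.
The maximum over both is 8; one such subsequence is 13, 14, 5, 12, 6, 8, 7, 14.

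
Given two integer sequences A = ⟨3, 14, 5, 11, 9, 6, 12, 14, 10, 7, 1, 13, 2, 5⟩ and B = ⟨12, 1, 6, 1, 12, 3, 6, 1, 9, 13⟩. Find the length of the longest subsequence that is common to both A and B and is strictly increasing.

A longest common strictly increasing subsequence is 6, 12, 13 (length 3); it appears in order in both A and B, and no longer such subsequence exists.

3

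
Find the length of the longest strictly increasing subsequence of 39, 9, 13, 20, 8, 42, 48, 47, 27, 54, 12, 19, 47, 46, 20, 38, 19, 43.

6

Scanning left to right, the best length ending at each element is: 39→1, 9→1, 13→2, 20→3, 8→1, 42→4, 48→5, 47→5, 27→4, 54→6, 12→2, 19→3, 47→5, 46→5, 20→4, 38→5, 19→3, 43→6.
So the longest increasing subsequence has length 6, e.g. 9, 13, 20, 42, 48, 54.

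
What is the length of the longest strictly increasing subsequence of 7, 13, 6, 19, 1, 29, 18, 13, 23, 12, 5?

4

Let dp[i] be the longest increasing subsequence ending at position i. Then dp = [1, 2, 1, 3, 1, 4, 3, 2, 4, 2, 2].
The maximum is 4; one witness is 7, 13, 19, 29 at positions 1,2,4,6.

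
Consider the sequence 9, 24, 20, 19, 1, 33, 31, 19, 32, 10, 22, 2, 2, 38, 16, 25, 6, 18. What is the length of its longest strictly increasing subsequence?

Scanning left to right, the best length ending at each element is: 9→1, 24→2, 20→2, 19→2, 1→1, 33→3, 31→3, 19→2, 32→4, 10→2, 22→3, 2→2, 2→2, 38→5, 16→3, 25→4, 6→3, 18→4.
So the longest increasing subsequence has length 5, e.g. 9, 24, 31, 32, 38.

5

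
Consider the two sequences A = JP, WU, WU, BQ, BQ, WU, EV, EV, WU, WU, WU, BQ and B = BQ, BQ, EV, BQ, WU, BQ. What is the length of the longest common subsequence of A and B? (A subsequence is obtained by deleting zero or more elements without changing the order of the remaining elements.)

5

Backtracking the LCS table gives one alignment: BQ (A4,B1) → BQ (A5,B2) → EV (A7,B3) → WU (A11,B5) → BQ (A12,B6).
So the longest common subsequence has length 5.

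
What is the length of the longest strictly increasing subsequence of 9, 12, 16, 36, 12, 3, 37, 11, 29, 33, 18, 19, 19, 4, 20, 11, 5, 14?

6

Scanning left to right, the best length ending at each element is: 9→1, 12→2, 16→3, 36→4, 12→2, 3→1, 37→5, 11→2, 29→4, 33→5, 18→4, 19→5, 19→5, 4→2, 20→6, 11→3, 5→3, 14→4.
So the longest increasing subsequence has length 6, e.g. 9, 12, 16, 18, 19, 20.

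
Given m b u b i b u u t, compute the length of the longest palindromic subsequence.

Using dp[i][j] = 2 + dp[i+1][j−1] if the ends match, else max(dp[i+1][j], dp[i][j−1]):
dp[1][9] = 5. A witness is ubibu at positions 3,4,5,6,8.

5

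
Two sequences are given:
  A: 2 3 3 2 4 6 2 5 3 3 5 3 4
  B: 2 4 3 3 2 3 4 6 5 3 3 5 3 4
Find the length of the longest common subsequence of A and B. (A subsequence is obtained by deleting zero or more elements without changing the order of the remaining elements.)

A longest common subsequence is 2, 3, 3, 2, 4, 6, 5, 3, 3, 5, 3, 4 (length 12); the LCS DP confirms no longer common subsequence exists.

12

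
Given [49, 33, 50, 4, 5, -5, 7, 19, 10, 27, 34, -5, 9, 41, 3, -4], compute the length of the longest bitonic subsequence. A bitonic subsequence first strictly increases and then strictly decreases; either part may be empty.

Let inc[i] be the LIS ending at i and dec[i] the longest strictly decreasing subsequence starting at i. inc = [1, 1, 2, 1, 2, 1, 3, 4, 4, 5, 6, 1, 4, 7, 2, 2], dec = [7, 6, 6, 3, 3, 1, 3, 5, 4, 4, 4, 1, 3, 3, 2, 1].
max_i inc[i]+dec[i]−1 = 9, with one witness 4, 5, 7, 19, 27, 34, 9, 3, -4.

9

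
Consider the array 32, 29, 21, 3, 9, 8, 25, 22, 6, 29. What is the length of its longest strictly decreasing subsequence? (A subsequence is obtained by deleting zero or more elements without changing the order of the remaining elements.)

6

Let dp[i] be the longest decreasing subsequence ending at position i. Then dp = [1, 2, 3, 4, 4, 5, 3, 4, 6, 2].
The maximum is 6; one witness is 32, 29, 21, 9, 8, 6 at positions 1,2,3,5,6,9.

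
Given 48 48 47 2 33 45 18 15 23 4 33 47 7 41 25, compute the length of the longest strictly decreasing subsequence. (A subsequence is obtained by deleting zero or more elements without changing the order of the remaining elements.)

6

One longest decreasing subsequence is 48, 47, 33, 18, 15, 4 (positions 1,3,5,7,8,10), of length 6; no longer one exists.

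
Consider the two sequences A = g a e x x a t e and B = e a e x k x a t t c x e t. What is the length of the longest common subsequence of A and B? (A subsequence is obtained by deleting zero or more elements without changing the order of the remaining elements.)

7

Backtracking the LCS table gives one alignment: a (A2,B2) → e (A3,B3) → x (A4,B4) → x (A5,B6) → a (A6,B7) → t (A7,B9) → e (A8,B12).
So the longest common subsequence has length 7.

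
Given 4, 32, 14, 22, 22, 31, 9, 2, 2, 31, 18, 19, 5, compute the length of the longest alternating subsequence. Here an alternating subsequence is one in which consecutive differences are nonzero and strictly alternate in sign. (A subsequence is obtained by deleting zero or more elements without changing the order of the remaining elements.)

A longest alternating subsequence is 4, 32, 14, 22, 9, 31, 18, 19, 5 (positions 1,2,3,4,7,10,11,12,13); its 8 consecutive differences strictly alternate in sign, and length 9 is optimal.

9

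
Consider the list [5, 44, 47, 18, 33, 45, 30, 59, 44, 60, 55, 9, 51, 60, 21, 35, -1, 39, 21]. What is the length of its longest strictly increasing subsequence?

Let dp[i] be the longest increasing subsequence ending at position i. Then dp = [1, 2, 3, 2, 3, 4, 3, 5, 4, 6, 5, 2, 5, 6, 3, 4, 1, 5, 3].
The maximum is 6; one witness is 5, 18, 33, 45, 59, 60 at positions 1,4,5,6,8,10.

6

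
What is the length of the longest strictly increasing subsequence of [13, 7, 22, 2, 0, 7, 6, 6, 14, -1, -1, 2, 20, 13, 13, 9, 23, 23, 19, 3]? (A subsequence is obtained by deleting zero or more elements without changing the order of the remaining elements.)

Let dp[i] be the longest increasing subsequence ending at position i. Then dp = [1, 1, 2, 1, 1, 2, 2, 2, 3, 1, 1, 2, 4, 3, 3, 3, 5, 5, 4, 3].
The maximum is 5; one witness is 2, 7, 14, 20, 23 at positions 4,6,9,13,17.

5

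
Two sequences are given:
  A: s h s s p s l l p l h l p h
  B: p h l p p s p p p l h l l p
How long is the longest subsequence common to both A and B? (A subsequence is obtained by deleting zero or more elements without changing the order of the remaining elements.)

A longest common subsequence is hspplhlp (length 8); the LCS DP confirms no longer common subsequence exists.

8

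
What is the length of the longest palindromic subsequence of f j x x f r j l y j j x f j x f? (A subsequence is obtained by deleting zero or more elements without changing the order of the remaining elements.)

9

Using dp[i][j] = 2 + dp[i+1][j−1] if the ends match, else max(dp[i+1][j], dp[i][j−1]):
dp[1][16] = 9. A witness is fxfjjjfxf at positions 1,3,5,7,10,11,13,15,16.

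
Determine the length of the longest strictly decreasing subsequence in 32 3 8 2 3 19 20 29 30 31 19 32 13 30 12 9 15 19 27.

Let dp[i] be the longest decreasing subsequence ending at position i. Then dp = [1, 2, 2, 3, 3, 2, 2, 2, 2, 2, 3, 1, 4, 3, 5, 6, 4, 4, 4].
The maximum is 6; one witness is 32, 20, 19, 13, 12, 9 at positions 1,7,11,13,15,16.

6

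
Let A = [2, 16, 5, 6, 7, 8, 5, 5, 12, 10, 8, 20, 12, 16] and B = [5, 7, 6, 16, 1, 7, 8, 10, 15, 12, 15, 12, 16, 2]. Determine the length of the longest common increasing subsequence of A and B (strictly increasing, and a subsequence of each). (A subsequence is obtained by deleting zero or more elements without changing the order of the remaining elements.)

7

A longest common strictly increasing subsequence is 5, 6, 7, 8, 10, 12, 16 (length 7); it appears in order in both A and B, and no longer such subsequence exists.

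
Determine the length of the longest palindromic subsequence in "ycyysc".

4

Using dp[i][j] = 2 + dp[i+1][j−1] if the ends match, else max(dp[i+1][j], dp[i][j−1]):
dp[1][6] = 4. A witness is cyyc at positions 2,3,4,6.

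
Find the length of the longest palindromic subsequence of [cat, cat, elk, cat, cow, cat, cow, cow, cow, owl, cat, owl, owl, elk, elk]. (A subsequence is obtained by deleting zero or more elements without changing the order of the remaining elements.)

One longest palindromic subsequence is elk cat cow cow cow cow cat elk (positions 3,4,5,7,8,9,11,15); it reads the same forward and backward, and the interval DP gives dp[1][15] = 8.

8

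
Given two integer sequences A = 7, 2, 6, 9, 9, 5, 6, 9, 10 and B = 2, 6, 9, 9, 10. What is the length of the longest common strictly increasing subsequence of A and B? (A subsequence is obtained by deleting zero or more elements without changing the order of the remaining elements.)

4

A longest common strictly increasing subsequence is 2, 6, 9, 10 (length 4); it appears in order in both A and B, and no longer such subsequence exists.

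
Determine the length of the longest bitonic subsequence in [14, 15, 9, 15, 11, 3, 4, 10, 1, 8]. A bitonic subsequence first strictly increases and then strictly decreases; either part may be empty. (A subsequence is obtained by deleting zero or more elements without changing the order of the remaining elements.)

5

One longest bitonic subsequence is 14, 15, 11, 10, 8 (positions 1,2,5,8,10): it rises to 15 then falls. Length 5 is optimal.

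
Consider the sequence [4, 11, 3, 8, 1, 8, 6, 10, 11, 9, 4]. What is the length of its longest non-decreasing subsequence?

5

Let dp[i] be the longest non-decreasing subsequence ending at position i. Then dp = [1, 2, 1, 2, 1, 3, 2, 4, 5, 4, 2].
The maximum is 5; one witness is 4, 8, 8, 10, 11 at positions 1,4,6,8,9.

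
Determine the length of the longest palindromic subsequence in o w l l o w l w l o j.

7

One longest palindromic subsequence is olwlwlo (positions 1,3,6,7,8,9,10); it reads the same forward and backward, and the interval DP gives dp[1][11] = 7.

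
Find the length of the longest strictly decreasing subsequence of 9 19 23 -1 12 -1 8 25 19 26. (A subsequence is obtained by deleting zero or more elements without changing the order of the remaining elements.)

3

Scanning left to right, the best length ending at each element is: 9→1, 19→1, 23→1, -1→2, 12→2, -1→3, 8→3, 25→1, 19→2, 26→1.
So the longest decreasing subsequence has length 3, e.g. 19, 12, -1.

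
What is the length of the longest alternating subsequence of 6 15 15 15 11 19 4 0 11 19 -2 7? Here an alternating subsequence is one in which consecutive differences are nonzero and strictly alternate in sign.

8

A longest alternating subsequence is 6, 15, 11, 19, 4, 11, -2, 7 (positions 1,2,5,6,7,9,11,12); its 7 consecutive differences strictly alternate in sign, and length 8 is optimal.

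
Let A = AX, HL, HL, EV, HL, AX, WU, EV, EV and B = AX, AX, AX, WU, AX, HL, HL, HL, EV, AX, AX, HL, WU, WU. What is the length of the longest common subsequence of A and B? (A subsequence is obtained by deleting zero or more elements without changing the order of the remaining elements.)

6

Backtracking the LCS table gives one alignment: AX (A1,B5) → HL (A2,B7) → HL (A3,B8) → EV (A4,B9) → HL (A5,B12) → WU (A7,B14).
So the longest common subsequence has length 6.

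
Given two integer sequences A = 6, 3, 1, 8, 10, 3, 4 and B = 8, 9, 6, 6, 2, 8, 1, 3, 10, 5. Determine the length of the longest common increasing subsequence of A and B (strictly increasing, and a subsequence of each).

For each value that appears in both, track the longest common increasing run ending there.
The best achievable length is 3; one witness is 6, 8, 10 (A-positions 1,4,5, B-positions 3,6,9).

3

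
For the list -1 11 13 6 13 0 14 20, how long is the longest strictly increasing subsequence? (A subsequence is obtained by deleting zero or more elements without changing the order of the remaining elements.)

5

Let dp[i] be the longest increasing subsequence ending at position i. Then dp = [1, 2, 3, 2, 3, 2, 4, 5].
The maximum is 5; one witness is -1, 11, 13, 14, 20 at positions 1,2,3,7,8.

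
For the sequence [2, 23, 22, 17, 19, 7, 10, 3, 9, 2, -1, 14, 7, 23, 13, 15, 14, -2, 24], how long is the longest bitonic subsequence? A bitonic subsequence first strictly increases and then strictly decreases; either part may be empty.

One longest bitonic subsequence is 2, 23, 22, 19, 10, 9, 2, -1, -2 (positions 1,2,3,5,7,9,10,11,18): it rises to 23 then falls. Length 9 is optimal.

9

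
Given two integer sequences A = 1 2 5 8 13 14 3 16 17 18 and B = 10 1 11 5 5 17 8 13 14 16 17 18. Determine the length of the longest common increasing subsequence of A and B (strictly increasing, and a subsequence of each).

8

For each value that appears in both, track the longest common increasing run ending there.
The best achievable length is 8; one witness is 1, 5, 8, 13, 14, 16, 17, 18 (A-positions 1,3,4,5,6,8,9,10, B-positions 2,4,7,8,9,10,11,12).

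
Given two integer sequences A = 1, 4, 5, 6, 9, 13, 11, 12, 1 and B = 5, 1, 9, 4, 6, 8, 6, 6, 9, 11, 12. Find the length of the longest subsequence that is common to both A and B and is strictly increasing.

For each value that appears in both, track the longest common increasing run ending there.
The best achievable length is 6; one witness is 1, 4, 6, 9, 11, 12 (A-positions 1,2,4,5,7,8, B-positions 2,4,5,9,10,11).

6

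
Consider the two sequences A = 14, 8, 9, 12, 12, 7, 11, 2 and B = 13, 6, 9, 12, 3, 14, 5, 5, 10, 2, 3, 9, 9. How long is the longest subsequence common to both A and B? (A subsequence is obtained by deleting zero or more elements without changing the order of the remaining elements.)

3

Backtracking the LCS table gives one alignment: 9 (A3,B3) → 12 (A4,B4) → 2 (A8,B10).
So the longest common subsequence has length 3.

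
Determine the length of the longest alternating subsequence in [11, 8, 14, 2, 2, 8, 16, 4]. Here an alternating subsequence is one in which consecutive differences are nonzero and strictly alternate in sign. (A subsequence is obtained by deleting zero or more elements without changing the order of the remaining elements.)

A longest alternating subsequence is 11, 8, 14, 2, 8, 4 (positions 1,2,3,4,6,8); its 5 consecutive differences strictly alternate in sign, and length 6 is optimal.

6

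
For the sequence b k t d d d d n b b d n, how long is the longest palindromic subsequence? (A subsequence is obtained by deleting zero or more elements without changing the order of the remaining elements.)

One longest palindromic subsequence is bddddb (positions 1,4,5,6,7,10); it reads the same forward and backward, and the interval DP gives dp[1][12] = 6.

6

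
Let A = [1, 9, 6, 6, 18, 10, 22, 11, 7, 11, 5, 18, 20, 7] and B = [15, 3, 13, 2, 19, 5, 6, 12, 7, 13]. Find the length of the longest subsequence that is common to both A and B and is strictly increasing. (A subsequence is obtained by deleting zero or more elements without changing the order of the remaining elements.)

For each value that appears in both, track the longest common increasing run ending there.
The best achievable length is 2; one witness is 6, 7 (A-positions 3,9, B-positions 7,9).

2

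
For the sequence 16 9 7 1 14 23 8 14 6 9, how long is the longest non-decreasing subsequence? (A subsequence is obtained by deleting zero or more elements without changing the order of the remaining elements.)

Scanning left to right, the best length ending at each element is: 16→1, 9→1, 7→1, 1→1, 14→2, 23→3, 8→2, 14→3, 6→2, 9→3.
So the longest non-decreasing subsequence has length 3, e.g. 9, 14, 23.

3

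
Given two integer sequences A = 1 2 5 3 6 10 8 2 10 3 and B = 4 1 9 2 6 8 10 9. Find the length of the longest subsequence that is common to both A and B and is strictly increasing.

For each value that appears in both, track the longest common increasing run ending there.
The best achievable length is 5; one witness is 1, 2, 6, 8, 10 (A-positions 1,2,5,7,9, B-positions 2,4,5,6,7).

5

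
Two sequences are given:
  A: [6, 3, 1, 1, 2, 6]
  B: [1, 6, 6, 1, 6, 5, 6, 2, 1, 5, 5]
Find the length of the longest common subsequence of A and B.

A longest common subsequence is 6, 1, 1 (length 3); the LCS DP confirms no longer common subsequence exists.

3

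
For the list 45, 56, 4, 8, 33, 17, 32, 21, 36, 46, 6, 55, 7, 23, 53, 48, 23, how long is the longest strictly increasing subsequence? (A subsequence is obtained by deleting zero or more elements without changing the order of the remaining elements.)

7

Let dp[i] be the longest increasing subsequence ending at position i. Then dp = [1, 2, 1, 2, 3, 3, 4, 4, 5, 6, 2, 7, 3, 5, 7, 7, 5].
The maximum is 7; one witness is 4, 8, 17, 32, 36, 46, 55 at positions 3,4,6,7,9,10,12.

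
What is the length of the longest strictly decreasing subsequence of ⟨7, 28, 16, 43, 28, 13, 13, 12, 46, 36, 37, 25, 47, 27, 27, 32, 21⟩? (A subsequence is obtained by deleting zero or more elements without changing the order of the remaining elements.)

4

Scanning left to right, the best length ending at each element is: 7→1, 28→1, 16→2, 43→1, 28→2, 13→3, 13→3, 12→4, 46→1, 36→2, 37→2, 25→3, 47→1, 27→3, 27→3, 32→3, 21→4.
So the longest decreasing subsequence has length 4, e.g. 28, 16, 13, 12.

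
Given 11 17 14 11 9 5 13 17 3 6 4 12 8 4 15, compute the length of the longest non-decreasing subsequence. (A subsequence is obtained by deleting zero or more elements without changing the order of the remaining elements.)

4

One longest non-decreasing subsequence is 11, 11, 13, 17 (positions 1,4,7,8), of length 4; no longer one exists.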